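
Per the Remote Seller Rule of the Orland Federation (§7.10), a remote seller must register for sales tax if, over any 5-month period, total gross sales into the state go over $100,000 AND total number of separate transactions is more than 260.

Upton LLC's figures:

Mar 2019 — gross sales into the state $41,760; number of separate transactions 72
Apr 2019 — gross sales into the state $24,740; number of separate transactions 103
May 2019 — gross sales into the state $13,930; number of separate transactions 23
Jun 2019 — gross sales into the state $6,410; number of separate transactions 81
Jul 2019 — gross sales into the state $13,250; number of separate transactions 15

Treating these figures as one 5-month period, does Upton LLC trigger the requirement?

Yes

Total gross sales into the state: $41,760 + $24,740 + $13,930 + $6,410 + $13,250 = $100,090 (> $100,000).
Total number of separate transactions: 72 + 103 + 23 + 81 + 15 = 294 (> 260).
The test is 'and': both thresholds are exceeded.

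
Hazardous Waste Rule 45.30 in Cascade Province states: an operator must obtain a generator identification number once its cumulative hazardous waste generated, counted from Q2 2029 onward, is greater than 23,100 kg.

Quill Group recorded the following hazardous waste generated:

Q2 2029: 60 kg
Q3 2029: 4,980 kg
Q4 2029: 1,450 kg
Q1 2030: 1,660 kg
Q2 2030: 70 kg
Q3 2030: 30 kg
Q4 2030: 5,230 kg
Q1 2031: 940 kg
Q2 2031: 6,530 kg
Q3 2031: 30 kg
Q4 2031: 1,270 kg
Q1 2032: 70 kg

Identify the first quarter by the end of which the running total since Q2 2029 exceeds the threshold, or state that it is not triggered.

Not triggered

Through Q2 2029: 60 kg
Through Q3 2029: 5,040 kg
Through Q4 2029: 6,490 kg
Through Q1 2030: 8,150 kg
Through Q2 2030: 8,220 kg
Through Q3 2030: 8,250 kg
Through Q4 2030: 13,480 kg
Through Q1 2031: 14,420 kg
Through Q2 2031: 20,950 kg
Through Q3 2031: 20,980 kg
Through Q4 2031: 22,250 kg
Through Q1 2032: 22,320 kg
Final cumulative total 22,320 kg ≤ 23,100 kg; the threshold is never exceeded.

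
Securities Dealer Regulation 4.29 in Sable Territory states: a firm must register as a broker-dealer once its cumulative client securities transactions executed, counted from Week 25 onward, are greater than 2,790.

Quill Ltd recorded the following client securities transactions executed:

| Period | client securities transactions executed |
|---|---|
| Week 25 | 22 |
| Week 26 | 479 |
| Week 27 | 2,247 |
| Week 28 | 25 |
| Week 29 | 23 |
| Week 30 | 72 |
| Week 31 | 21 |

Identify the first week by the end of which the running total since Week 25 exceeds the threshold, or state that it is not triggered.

Week 29

Through Week 25: 22
Through Week 26: 501
Through Week 27: 2,748
Through Week 28: 2,773
Through Week 29: 2,796 ← exceeds threshold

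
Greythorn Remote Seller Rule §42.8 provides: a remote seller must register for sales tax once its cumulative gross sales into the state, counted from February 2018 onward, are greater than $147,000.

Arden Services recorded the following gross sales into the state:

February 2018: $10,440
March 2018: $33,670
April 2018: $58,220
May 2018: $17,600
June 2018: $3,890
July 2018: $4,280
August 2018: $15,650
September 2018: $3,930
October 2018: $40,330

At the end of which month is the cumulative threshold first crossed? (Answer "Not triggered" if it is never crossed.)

September 2018

Through February 2018: $10,440
Through March 2018: $44,110
Through April 2018: $102,330
Through May 2018: $119,930
Through June 2018: $123,820
Through July 2018: $128,100
Through August 2018: $143,750
Through September 2018: $147,680 ← exceeds threshold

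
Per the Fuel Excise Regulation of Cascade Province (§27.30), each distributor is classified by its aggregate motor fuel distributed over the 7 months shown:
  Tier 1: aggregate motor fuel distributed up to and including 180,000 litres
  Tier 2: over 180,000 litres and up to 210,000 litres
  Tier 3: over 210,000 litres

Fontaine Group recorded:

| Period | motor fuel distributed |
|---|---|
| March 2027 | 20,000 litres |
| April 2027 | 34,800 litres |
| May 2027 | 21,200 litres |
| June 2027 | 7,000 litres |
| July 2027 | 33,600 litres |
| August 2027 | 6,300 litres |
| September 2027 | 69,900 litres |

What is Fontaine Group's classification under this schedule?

Aggregate motor fuel distributed: 20,000 litres + 34,800 litres + 21,200 litres + 7,000 litres + 33,600 litres + 6,300 litres + 69,900 litres = 192,800 litres.
180,000 litres < 192,800 litres ≤ 210,000 litres, so Tier 2 applies.

Tier 2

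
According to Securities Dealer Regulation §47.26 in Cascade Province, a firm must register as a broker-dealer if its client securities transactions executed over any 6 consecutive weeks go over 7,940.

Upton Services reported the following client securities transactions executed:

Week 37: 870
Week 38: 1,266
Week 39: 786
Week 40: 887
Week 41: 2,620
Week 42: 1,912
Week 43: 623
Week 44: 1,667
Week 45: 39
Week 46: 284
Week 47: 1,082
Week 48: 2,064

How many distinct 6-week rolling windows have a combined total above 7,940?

3

Week 37–Week 42: 870 + 1,266 + 786 + 887 + 2,620 + 1,912 = 8,341 (over)
Week 38–Week 43: 1,266 + 786 + 887 + 2,620 + 1,912 + 623 = 8,094 (over)
Week 39–Week 44: 786 + 887 + 2,620 + 1,912 + 623 + 1,667 = 8,495 (over)
Week 40–Week 45: 887 + 2,620 + 1,912 + 623 + 1,667 + 39 = 7,748 (under)
Week 41–Week 46: 2,620 + 1,912 + 623 + 1,667 + 39 + 284 = 7,145 (under)
Week 42–Week 47: 1,912 + 623 + 1,667 + 39 + 284 + 1,082 = 5,607 (under)
Week 43–Week 48: 623 + 1,667 + 39 + 284 + 1,082 + 2,064 = 5,759 (under)
3 windows exceed the threshold.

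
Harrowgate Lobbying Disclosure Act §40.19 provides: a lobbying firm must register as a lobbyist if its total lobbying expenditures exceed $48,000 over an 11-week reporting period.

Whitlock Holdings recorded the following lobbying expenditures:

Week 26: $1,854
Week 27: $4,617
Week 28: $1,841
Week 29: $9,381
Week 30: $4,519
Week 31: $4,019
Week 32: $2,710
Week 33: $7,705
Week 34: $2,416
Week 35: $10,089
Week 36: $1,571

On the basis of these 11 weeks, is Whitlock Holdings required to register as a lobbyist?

Yes

Total lobbying expenditures: $1,854 + $4,617 + $1,841 + $9,381 + $4,519 + $4,019 + $2,710 + $7,705 + $2,416 + $10,089 + $1,571 = $50,722.
$50,722 > $48,000, so the threshold is exceeded.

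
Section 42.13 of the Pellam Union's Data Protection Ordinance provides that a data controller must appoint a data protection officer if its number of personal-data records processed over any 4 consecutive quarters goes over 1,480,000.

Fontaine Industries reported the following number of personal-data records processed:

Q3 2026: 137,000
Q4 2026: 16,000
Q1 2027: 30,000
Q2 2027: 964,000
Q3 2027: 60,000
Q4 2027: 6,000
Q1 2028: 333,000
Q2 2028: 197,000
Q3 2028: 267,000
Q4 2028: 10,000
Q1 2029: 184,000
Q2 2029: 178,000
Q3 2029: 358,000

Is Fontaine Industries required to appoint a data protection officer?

No

Q3 2026–Q2 2027: 137,000 + 16,000 + 30,000 + 964,000 = 1,147,000 (under)
Q4 2026–Q3 2027: 16,000 + 30,000 + 964,000 + 60,000 = 1,070,000 (under)
Q1 2027–Q4 2027: 30,000 + 964,000 + 60,000 + 6,000 = 1,060,000 (under)
Q2 2027–Q1 2028: 964,000 + 60,000 + 6,000 + 333,000 = 1,363,000 (under)
Q3 2027–Q2 2028: 60,000 + 6,000 + 333,000 + 197,000 = 596,000 (under)
Q4 2027–Q3 2028: 6,000 + 333,000 + 197,000 + 267,000 = 803,000 (under)
Q1 2028–Q4 2028: 333,000 + 197,000 + 267,000 + 10,000 = 807,000 (under)
Q2 2028–Q1 2029: 197,000 + 267,000 + 10,000 + 184,000 = 658,000 (under)
Q3 2028–Q2 2029: 267,000 + 10,000 + 184,000 + 178,000 = 639,000 (under)
Q4 2028–Q3 2029: 10,000 + 184,000 + 178,000 + 358,000 = 730,000 (under)
No window exceeds 1,480,000.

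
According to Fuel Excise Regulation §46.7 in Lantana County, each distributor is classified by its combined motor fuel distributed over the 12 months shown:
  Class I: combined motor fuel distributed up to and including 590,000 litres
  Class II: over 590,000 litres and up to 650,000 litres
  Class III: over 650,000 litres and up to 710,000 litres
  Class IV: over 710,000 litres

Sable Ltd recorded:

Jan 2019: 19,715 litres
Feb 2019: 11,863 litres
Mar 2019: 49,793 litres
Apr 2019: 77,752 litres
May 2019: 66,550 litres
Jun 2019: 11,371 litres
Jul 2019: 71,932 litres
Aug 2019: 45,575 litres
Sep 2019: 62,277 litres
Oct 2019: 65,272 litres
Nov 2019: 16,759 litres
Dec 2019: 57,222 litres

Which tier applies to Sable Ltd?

Class I

Combined motor fuel distributed: 19,715 litres + 11,863 litres + 49,793 litres + 77,752 litres + 66,550 litres + 11,371 litres + 71,932 litres + 45,575 litres + 62,277 litres + 65,272 litres + 16,759 litres + 57,222 litres = 556,081 litres.
556,081 litres ≤ 590,000 litres, so Class I applies.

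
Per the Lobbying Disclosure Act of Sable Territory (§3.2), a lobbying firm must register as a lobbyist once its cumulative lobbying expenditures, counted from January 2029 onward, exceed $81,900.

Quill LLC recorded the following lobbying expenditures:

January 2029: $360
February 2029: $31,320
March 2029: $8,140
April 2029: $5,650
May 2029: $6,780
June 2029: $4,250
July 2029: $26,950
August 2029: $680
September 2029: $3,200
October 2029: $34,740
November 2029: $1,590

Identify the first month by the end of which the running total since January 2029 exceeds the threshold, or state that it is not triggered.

July 2029

Through January 2029: $360
Through February 2029: $31,680
Through March 2029: $39,820
Through April 2029: $45,470
Through May 2029: $52,250
Through June 2029: $56,500
Through July 2029: $83,450 ← exceeds threshold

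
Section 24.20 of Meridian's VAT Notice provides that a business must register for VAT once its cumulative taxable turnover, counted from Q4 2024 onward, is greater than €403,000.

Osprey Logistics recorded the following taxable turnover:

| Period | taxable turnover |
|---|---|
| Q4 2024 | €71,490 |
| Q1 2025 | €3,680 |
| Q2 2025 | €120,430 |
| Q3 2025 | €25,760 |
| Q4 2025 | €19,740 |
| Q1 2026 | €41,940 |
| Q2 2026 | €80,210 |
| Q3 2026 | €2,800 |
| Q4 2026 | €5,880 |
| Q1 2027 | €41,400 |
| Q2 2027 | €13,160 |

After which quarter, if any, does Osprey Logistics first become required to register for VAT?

Q1 2027

Through Q4 2024: €71,490
Through Q1 2025: €75,170
Through Q2 2025: €195,600
Through Q3 2025: €221,360
Through Q4 2025: €241,100
Through Q1 2026: €283,040
Through Q2 2026: €363,250
Through Q3 2026: €366,050
Through Q4 2026: €371,930
Through Q1 2027: €413,330 ← exceeds threshold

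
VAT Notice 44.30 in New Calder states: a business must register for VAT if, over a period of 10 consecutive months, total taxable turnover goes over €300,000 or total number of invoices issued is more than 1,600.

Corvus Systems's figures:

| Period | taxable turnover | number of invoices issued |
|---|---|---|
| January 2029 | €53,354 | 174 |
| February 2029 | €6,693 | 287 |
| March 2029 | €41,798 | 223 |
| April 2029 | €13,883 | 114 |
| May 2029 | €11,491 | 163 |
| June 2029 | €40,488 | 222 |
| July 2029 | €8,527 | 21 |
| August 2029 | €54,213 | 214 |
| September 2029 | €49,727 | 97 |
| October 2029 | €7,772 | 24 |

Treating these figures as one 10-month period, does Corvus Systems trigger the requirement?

No

Total taxable turnover: €53,354 + €6,693 + €41,798 + €13,883 + €11,491 + €40,488 + €8,527 + €54,213 + €49,727 + €7,772 = €287,946 (≤ €300,000).
Total number of invoices issued: 174 + 287 + 223 + 114 + 163 + 222 + 21 + 214 + 97 + 24 = 1,539 (≤ 1,600).
The test is 'or': neither threshold is exceeded.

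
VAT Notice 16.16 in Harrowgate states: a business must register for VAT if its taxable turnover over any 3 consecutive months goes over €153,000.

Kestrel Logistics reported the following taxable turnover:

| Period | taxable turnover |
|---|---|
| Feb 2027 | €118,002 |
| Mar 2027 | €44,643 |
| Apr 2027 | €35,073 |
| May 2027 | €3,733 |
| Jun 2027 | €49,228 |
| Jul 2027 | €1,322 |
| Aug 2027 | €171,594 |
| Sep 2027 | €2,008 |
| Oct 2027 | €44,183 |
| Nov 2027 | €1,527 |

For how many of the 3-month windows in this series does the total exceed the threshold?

Feb 2027–Apr 2027: €118,002 + €44,643 + €35,073 = €197,718 (over)
Mar 2027–May 2027: €44,643 + €35,073 + €3,733 = €83,449 (under)
Apr 2027–Jun 2027: €35,073 + €3,733 + €49,228 = €88,034 (under)
May 2027–Jul 2027: €3,733 + €49,228 + €1,322 = €54,283 (under)
Jun 2027–Aug 2027: €49,228 + €1,322 + €171,594 = €222,144 (over)
Jul 2027–Sep 2027: €1,322 + €171,594 + €2,008 = €174,924 (over)
Aug 2027–Oct 2027: €171,594 + €2,008 + €44,183 = €217,785 (over)
Sep 2027–Nov 2027: €2,008 + €44,183 + €1,527 = €47,718 (under)
4 windows exceed the threshold.

4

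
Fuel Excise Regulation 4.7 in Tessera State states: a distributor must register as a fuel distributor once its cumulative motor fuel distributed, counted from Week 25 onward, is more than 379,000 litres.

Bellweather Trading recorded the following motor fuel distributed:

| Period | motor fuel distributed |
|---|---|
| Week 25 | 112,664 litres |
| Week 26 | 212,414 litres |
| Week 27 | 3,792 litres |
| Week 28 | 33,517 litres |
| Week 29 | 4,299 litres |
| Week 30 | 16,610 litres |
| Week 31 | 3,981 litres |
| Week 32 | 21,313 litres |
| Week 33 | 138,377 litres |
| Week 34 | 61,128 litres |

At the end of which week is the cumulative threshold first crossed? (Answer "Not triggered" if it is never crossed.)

Week 30

Through Week 25: 112,664 litres
Through Week 26: 325,078 litres
Through Week 27: 328,870 litres
Through Week 28: 362,387 litres
Through Week 29: 366,686 litres
Through Week 30: 383,296 litres ← exceeds threshold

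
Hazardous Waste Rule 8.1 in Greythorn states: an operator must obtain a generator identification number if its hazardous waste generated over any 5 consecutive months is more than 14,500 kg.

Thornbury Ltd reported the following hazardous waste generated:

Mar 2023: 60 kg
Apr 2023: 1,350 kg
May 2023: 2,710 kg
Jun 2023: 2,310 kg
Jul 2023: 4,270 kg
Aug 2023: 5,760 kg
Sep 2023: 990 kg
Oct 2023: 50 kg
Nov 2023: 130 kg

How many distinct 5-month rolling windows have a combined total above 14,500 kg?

Mar 2023–Jul 2023: 60 kg + 1,350 kg + 2,710 kg + 2,310 kg + 4,270 kg = 10,700 kg (under)
Apr 2023–Aug 2023: 1,350 kg + 2,710 kg + 2,310 kg + 4,270 kg + 5,760 kg = 16,400 kg (over)
May 2023–Sep 2023: 2,710 kg + 2,310 kg + 4,270 kg + 5,760 kg + 990 kg = 16,040 kg (over)
Jun 2023–Oct 2023: 2,310 kg + 4,270 kg + 5,760 kg + 990 kg + 50 kg = 13,380 kg (under)
Jul 2023–Nov 2023: 4,270 kg + 5,760 kg + 990 kg + 50 kg + 130 kg = 11,200 kg (under)
2 windows exceed the threshold.

2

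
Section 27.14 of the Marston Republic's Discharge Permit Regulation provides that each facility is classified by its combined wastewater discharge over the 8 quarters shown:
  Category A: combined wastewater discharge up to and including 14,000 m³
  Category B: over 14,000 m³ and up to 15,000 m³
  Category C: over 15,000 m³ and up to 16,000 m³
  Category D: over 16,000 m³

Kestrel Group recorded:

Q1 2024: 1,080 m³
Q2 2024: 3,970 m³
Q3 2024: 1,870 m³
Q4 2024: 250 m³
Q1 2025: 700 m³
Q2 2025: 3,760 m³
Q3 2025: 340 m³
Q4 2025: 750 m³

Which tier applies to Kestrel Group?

Combined wastewater discharge: 1,080 m³ + 3,970 m³ + 1,870 m³ + 250 m³ + 700 m³ + 3,760 m³ + 340 m³ + 750 m³ = 12,720 m³.
12,720 m³ ≤ 14,000 m³, so Category A applies.

Category A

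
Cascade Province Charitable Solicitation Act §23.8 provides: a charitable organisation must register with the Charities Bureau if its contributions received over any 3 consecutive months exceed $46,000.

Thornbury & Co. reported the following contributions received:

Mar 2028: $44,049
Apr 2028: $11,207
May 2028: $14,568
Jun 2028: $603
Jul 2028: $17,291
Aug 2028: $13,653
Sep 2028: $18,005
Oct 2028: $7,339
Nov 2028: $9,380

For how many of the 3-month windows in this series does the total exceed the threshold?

Mar 2028–May 2028: $44,049 + $11,207 + $14,568 = $69,824 (over)
Apr 2028–Jun 2028: $11,207 + $14,568 + $603 = $26,378 (under)
May 2028–Jul 2028: $14,568 + $603 + $17,291 = $32,462 (under)
Jun 2028–Aug 2028: $603 + $17,291 + $13,653 = $31,547 (under)
Jul 2028–Sep 2028: $17,291 + $13,653 + $18,005 = $48,949 (over)
Aug 2028–Oct 2028: $13,653 + $18,005 + $7,339 = $38,997 (under)
Sep 2028–Nov 2028: $18,005 + $7,339 + $9,380 = $34,724 (under)
2 windows exceed the threshold.

2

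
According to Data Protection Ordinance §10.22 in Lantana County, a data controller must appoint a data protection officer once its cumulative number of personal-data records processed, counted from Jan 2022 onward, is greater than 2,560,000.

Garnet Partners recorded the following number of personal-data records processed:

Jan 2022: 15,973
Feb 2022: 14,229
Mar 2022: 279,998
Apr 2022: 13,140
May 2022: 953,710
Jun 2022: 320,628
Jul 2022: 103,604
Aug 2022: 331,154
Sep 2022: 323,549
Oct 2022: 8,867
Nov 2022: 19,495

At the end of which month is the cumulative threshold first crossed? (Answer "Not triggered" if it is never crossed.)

Through Jan 2022: 15,973
Through Feb 2022: 30,202
Through Mar 2022: 310,200
Through Apr 2022: 323,340
Through May 2022: 1,277,050
Through Jun 2022: 1,597,678
Through Jul 2022: 1,701,282
Through Aug 2022: 2,032,436
Through Sep 2022: 2,355,985
Through Oct 2022: 2,364,852
Through Nov 2022: 2,384,347
Final cumulative total 2,384,347 ≤ 2,560,000; the threshold is never exceeded.

Not triggered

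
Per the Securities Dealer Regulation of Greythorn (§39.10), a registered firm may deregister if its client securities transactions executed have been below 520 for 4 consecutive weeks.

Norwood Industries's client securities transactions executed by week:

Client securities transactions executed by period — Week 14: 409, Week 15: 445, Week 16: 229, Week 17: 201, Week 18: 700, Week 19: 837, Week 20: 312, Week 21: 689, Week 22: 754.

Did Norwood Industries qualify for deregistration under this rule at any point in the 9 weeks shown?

Yes

Weeks below 520: Week 14, Week 15, Week 16, Week 17, Week 20.
Longest run of consecutive weeks below the threshold: 4.
4 ≥ 4, so Norwood Industries became eligible.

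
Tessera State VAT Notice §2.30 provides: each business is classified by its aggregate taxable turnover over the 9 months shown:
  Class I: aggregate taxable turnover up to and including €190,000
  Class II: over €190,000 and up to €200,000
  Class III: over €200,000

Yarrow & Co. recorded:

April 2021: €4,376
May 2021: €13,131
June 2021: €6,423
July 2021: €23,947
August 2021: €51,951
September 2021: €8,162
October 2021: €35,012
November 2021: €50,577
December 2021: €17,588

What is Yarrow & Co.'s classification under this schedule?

Class III

Aggregate taxable turnover: €4,376 + €13,131 + €6,423 + €23,947 + €51,951 + €8,162 + €35,012 + €50,577 + €17,588 = €211,167.
€211,167 > €200,000, so Class III applies.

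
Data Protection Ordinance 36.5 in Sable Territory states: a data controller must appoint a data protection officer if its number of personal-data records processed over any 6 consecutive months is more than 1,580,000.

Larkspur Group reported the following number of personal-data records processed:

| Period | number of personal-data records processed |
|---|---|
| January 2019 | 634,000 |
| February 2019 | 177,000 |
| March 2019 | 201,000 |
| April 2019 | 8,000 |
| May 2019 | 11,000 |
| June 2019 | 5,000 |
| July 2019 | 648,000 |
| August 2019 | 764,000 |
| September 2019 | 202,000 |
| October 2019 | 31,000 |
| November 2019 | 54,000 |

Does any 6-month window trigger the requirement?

January 2019–June 2019: 634,000 + 177,000 + 201,000 + 8,000 + 11,000 + 5,000 = 1,036,000 (under)
February 2019–July 2019: 177,000 + 201,000 + 8,000 + 11,000 + 5,000 + 648,000 = 1,050,000 (under)
March 2019–August 2019: 201,000 + 8,000 + 11,000 + 5,000 + 648,000 + 764,000 = 1,637,000 (over)
April 2019–September 2019: 8,000 + 11,000 + 5,000 + 648,000 + 764,000 + 202,000 = 1,638,000 (over)
May 2019–October 2019: 11,000 + 5,000 + 648,000 + 764,000 + 202,000 + 31,000 = 1,661,000 (over)
June 2019–November 2019: 5,000 + 648,000 + 764,000 + 202,000 + 31,000 + 54,000 = 1,704,000 (over)
At least one window exceeds 1,580,000.

Yes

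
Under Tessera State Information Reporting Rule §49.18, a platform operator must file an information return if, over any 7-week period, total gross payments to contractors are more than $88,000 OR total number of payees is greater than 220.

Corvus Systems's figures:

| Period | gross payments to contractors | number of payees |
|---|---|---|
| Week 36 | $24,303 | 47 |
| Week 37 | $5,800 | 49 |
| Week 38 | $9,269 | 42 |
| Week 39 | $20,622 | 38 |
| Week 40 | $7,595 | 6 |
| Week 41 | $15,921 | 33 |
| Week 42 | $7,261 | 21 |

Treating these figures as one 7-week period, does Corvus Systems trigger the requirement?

Total gross payments to contractors: $24,303 + $5,800 + $9,269 + $20,622 + $7,595 + $15,921 + $7,261 = $90,771 (> $88,000).
Total number of payees: 47 + 49 + 42 + 38 + 6 + 33 + 21 = 236 (> 220).
The test is 'or': at least one threshold is exceeded.

Yes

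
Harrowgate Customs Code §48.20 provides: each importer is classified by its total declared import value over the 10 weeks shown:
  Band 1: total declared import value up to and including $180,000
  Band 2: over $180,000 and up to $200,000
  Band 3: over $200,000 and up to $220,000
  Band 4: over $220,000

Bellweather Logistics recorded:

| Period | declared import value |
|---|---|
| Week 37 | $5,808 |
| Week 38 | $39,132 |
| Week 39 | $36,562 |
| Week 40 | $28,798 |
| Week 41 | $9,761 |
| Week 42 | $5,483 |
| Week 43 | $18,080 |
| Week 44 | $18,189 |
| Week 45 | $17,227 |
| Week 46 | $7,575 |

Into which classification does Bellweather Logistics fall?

Band 2

Total declared import value: $5,808 + $39,132 + $36,562 + $28,798 + $9,761 + $5,483 + $18,080 + $18,189 + $17,227 + $7,575 = $186,615.
$180,000 < $186,615 ≤ $200,000, so Band 2 applies.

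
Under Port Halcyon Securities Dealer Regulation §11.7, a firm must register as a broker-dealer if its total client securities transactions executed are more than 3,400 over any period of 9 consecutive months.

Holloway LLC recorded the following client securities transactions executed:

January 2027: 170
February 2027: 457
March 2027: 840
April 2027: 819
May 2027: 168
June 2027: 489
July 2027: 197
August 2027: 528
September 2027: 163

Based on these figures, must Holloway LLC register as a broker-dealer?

Total client securities transactions executed: 170 + 457 + 840 + 819 + 168 + 489 + 197 + 528 + 163 = 3,831.
3,831 > 3,400, so the threshold is exceeded.

Yes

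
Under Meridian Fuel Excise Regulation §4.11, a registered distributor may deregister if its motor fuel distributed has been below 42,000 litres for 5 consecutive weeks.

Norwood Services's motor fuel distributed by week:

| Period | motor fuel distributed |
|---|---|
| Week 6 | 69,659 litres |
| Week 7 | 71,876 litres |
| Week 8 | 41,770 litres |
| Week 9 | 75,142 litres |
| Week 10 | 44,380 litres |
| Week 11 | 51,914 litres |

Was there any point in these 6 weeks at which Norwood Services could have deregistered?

No

Weeks below 42,000 litres: Week 8.
Longest run of consecutive weeks below the threshold: 1.
1 < 5, so Norwood Services never became eligible.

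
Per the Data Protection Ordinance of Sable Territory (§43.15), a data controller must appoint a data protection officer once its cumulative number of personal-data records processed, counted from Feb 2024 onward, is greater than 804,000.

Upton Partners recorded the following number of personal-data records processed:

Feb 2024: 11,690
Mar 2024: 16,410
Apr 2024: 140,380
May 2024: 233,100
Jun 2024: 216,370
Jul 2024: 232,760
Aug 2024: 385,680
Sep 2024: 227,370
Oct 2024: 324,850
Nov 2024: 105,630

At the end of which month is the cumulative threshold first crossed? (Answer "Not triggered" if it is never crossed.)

Through Feb 2024: 11,690
Through Mar 2024: 28,100
Through Apr 2024: 168,480
Through May 2024: 401,580
Through Jun 2024: 617,950
Through Jul 2024: 850,710 ← exceeds threshold

Jul 2024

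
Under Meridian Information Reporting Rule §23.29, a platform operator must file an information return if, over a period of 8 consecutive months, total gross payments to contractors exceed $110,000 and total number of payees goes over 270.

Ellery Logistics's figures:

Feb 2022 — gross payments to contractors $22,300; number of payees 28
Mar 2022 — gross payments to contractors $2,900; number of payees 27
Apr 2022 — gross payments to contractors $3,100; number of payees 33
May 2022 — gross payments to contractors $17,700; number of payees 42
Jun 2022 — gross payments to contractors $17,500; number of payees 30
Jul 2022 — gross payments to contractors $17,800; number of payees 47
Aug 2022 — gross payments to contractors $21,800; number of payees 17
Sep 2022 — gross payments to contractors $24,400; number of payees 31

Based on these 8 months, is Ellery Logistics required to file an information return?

Total gross payments to contractors: $22,300 + $2,900 + $3,100 + $17,700 + $17,500 + $17,800 + $21,800 + $24,400 = $127,500 (> $110,000).
Total number of payees: 28 + 27 + 33 + 42 + 30 + 47 + 17 + 31 = 255 (≤ 270).
The test is 'and': the rule requires both, and at least one is not exceeded.

No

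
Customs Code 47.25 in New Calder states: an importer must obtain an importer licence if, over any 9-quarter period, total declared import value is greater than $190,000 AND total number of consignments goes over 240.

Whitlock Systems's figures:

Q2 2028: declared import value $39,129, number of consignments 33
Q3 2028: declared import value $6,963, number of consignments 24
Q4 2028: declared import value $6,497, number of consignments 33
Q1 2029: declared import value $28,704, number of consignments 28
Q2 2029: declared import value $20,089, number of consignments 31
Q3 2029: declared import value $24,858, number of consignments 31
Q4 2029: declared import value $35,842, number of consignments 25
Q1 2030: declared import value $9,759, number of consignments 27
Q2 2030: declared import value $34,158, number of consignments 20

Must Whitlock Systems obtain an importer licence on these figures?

Total declared import value: $39,129 + $6,963 + $6,497 + $28,704 + $20,089 + $24,858 + $35,842 + $9,759 + $34,158 = $205,999 (> $190,000).
Total number of consignments: 33 + 24 + 33 + 28 + 31 + 31 + 25 + 27 + 20 = 252 (> 240).
The test is 'and': both thresholds are exceeded.

Yes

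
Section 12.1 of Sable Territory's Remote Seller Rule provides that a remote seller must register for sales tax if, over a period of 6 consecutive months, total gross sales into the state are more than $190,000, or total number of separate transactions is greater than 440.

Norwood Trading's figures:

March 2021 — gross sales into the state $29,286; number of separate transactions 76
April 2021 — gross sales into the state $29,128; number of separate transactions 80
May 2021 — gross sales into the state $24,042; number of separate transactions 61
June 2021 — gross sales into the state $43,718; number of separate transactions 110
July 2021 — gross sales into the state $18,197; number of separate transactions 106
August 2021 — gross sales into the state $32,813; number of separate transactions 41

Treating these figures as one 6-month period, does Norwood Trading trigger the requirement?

Yes

Total gross sales into the state: $29,286 + $29,128 + $24,042 + $43,718 + $18,197 + $32,813 = $177,184 (≤ $190,000).
Total number of separate transactions: 76 + 80 + 61 + 110 + 106 + 41 = 474 (> 440).
The test is 'or': at least one threshold is exceeded.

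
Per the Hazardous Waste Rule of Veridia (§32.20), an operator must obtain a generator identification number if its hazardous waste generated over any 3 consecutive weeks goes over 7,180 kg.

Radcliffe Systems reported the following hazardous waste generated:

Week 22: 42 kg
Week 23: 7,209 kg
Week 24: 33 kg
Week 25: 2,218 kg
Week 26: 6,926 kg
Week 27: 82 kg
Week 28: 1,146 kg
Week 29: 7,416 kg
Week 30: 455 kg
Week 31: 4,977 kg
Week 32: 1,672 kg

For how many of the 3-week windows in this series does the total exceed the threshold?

Week 22–Week 24: 42 kg + 7,209 kg + 33 kg = 7,284 kg (over)
Week 23–Week 25: 7,209 kg + 33 kg + 2,218 kg = 9,460 kg (over)
Week 24–Week 26: 33 kg + 2,218 kg + 6,926 kg = 9,177 kg (over)
Week 25–Week 27: 2,218 kg + 6,926 kg + 82 kg = 9,226 kg (over)
Week 26–Week 28: 6,926 kg + 82 kg + 1,146 kg = 8,154 kg (over)
Week 27–Week 29: 82 kg + 1,146 kg + 7,416 kg = 8,644 kg (over)
Week 28–Week 30: 1,146 kg + 7,416 kg + 455 kg = 9,017 kg (over)
Week 29–Week 31: 7,416 kg + 455 kg + 4,977 kg = 12,848 kg (over)
Week 30–Week 32: 455 kg + 4,977 kg + 1,672 kg = 7,104 kg (under)
8 windows exceed the threshold.

8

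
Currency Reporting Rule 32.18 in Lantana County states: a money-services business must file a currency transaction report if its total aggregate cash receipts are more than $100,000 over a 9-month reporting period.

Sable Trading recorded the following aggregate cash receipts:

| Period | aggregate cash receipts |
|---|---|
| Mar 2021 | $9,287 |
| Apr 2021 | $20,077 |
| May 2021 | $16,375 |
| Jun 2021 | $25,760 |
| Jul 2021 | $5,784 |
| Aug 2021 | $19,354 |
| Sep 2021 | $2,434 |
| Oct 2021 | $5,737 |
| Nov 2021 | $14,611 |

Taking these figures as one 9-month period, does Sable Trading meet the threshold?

Yes

Total aggregate cash receipts: $9,287 + $20,077 + $16,375 + $25,760 + $5,784 + $19,354 + $2,434 + $5,737 + $14,611 = $119,419.
$119,419 > $100,000, so the threshold is exceeded.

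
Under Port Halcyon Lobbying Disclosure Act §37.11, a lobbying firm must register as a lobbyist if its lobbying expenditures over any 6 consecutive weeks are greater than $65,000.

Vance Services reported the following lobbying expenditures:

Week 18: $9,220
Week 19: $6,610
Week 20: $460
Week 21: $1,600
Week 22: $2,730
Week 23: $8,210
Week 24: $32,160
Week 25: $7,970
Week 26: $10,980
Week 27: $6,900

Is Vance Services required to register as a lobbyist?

Yes

Week 18–Week 23: $9,220 + $6,610 + $460 + $1,600 + $2,730 + $8,210 = $28,830 (under)
Week 19–Week 24: $6,610 + $460 + $1,600 + $2,730 + $8,210 + $32,160 = $51,770 (under)
Week 20–Week 25: $460 + $1,600 + $2,730 + $8,210 + $32,160 + $7,970 = $53,130 (under)
Week 21–Week 26: $1,600 + $2,730 + $8,210 + $32,160 + $7,970 + $10,980 = $63,650 (under)
Week 22–Week 27: $2,730 + $8,210 + $32,160 + $7,970 + $10,980 + $6,900 = $68,950 (over)
At least one window exceeds $65,000.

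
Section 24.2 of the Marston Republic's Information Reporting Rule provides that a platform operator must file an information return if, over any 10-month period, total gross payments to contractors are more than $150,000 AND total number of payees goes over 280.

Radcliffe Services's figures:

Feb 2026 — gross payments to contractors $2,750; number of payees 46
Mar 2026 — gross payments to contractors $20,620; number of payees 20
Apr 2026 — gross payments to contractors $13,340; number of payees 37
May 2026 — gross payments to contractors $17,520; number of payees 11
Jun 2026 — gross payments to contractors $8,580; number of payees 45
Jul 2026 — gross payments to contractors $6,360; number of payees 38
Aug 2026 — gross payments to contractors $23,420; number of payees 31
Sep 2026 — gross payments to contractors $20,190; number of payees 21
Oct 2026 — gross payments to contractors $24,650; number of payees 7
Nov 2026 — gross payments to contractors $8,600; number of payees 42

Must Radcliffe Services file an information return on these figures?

No

Total gross payments to contractors: $2,750 + $20,620 + $13,340 + $17,520 + $8,580 + $6,360 + $23,420 + $20,190 + $24,650 + $8,600 = $146,030 (≤ $150,000).
Total number of payees: 46 + 20 + 37 + 11 + 45 + 38 + 31 + 21 + 7 + 42 = 298 (> 280).
The test is 'and': the rule requires both, and at least one is not exceeded.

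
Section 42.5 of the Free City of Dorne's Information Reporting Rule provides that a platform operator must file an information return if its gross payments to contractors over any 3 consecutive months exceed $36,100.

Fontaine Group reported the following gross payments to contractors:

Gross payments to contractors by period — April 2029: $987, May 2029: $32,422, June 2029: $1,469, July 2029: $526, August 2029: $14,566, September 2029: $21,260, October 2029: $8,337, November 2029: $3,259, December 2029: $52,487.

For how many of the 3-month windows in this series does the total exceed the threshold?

3

April 2029–June 2029: $987 + $32,422 + $1,469 = $34,878 (under)
May 2029–July 2029: $32,422 + $1,469 + $526 = $34,417 (under)
June 2029–August 2029: $1,469 + $526 + $14,566 = $16,561 (under)
July 2029–September 2029: $526 + $14,566 + $21,260 = $36,352 (over)
August 2029–October 2029: $14,566 + $21,260 + $8,337 = $44,163 (over)
September 2029–November 2029: $21,260 + $8,337 + $3,259 = $32,856 (under)
October 2029–December 2029: $8,337 + $3,259 + $52,487 = $64,083 (over)
3 windows exceed the threshold.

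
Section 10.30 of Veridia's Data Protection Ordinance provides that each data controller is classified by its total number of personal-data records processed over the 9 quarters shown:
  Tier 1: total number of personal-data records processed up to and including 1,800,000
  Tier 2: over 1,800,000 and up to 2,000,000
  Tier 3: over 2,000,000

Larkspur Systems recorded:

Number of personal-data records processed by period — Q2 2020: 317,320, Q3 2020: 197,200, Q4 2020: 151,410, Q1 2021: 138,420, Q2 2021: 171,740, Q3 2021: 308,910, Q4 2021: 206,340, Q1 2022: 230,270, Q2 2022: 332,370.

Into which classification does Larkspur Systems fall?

Tier 3

Total number of personal-data records processed: 317,320 + 197,200 + 151,410 + 138,420 + 171,740 + 308,910 + 206,340 + 230,270 + 332,370 = 2,053,980.
2,053,980 > 2,000,000, so Tier 3 applies.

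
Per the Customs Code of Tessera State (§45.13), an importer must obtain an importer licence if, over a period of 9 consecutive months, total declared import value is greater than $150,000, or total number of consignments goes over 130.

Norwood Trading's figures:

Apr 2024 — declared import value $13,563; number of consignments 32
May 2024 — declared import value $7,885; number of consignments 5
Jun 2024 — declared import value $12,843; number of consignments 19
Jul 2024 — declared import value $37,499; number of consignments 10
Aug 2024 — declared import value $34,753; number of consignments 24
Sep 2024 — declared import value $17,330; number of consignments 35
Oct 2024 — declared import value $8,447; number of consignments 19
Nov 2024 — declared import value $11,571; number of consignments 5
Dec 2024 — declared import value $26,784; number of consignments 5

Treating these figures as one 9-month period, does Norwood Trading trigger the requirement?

Total declared import value: $13,563 + $7,885 + $12,843 + $37,499 + $34,753 + $17,330 + $8,447 + $11,571 + $26,784 = $170,675 (> $150,000).
Total number of consignments: 32 + 5 + 19 + 10 + 24 + 35 + 19 + 5 + 5 = 154 (> 130).
The test is 'or': at least one threshold is exceeded.

Yes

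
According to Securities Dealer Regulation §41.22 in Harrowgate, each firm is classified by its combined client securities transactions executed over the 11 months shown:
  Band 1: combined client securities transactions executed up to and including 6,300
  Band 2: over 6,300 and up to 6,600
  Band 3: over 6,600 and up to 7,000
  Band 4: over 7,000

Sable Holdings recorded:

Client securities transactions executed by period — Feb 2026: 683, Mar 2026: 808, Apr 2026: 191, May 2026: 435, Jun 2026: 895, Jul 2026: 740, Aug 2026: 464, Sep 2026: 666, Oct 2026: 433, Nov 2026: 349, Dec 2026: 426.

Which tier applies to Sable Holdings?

Combined client securities transactions executed: 683 + 808 + 191 + 435 + 895 + 740 + 464 + 666 + 433 + 349 + 426 = 6,090.
6,090 ≤ 6,300, so Band 1 applies.

Band 1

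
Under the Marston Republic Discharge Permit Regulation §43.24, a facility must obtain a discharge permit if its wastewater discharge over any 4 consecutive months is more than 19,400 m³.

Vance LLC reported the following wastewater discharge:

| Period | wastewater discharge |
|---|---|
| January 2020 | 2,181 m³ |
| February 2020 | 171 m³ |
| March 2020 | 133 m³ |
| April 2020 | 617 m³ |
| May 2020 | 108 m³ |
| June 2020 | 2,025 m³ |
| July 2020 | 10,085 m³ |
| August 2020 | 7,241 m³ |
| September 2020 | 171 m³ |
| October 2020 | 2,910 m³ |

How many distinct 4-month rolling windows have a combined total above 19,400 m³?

3

January 2020–April 2020: 2,181 m³ + 171 m³ + 133 m³ + 617 m³ = 3,102 m³ (under)
February 2020–May 2020: 171 m³ + 133 m³ + 617 m³ + 108 m³ = 1,029 m³ (under)
March 2020–June 2020: 133 m³ + 617 m³ + 108 m³ + 2,025 m³ = 2,883 m³ (under)
April 2020–July 2020: 617 m³ + 108 m³ + 2,025 m³ + 10,085 m³ = 12,835 m³ (under)
May 2020–August 2020: 108 m³ + 2,025 m³ + 10,085 m³ + 7,241 m³ = 19,459 m³ (over)
June 2020–September 2020: 2,025 m³ + 10,085 m³ + 7,241 m³ + 171 m³ = 19,522 m³ (over)
July 2020–October 2020: 10,085 m³ + 7,241 m³ + 171 m³ + 2,910 m³ = 20,407 m³ (over)
3 windows exceed the threshold.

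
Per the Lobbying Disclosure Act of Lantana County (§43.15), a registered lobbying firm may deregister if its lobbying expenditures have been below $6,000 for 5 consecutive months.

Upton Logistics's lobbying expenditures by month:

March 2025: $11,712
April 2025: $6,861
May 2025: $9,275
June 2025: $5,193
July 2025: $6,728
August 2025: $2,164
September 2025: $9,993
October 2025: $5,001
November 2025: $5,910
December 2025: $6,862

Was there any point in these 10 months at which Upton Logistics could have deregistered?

No

Months below $6,000: June 2025, August 2025, October 2025, November 2025.
Longest run of consecutive months below the threshold: 2.
2 < 5, so Upton Logistics never became eligible.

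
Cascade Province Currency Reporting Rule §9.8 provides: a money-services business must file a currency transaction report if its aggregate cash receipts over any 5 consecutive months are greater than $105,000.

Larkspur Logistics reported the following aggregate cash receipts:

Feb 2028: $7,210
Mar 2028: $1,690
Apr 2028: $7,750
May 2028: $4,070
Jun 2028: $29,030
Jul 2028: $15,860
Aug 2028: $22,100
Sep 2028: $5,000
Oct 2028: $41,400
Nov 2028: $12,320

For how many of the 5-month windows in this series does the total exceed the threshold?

Feb 2028–Jun 2028: $7,210 + $1,690 + $7,750 + $4,070 + $29,030 = $49,750 (under)
Mar 2028–Jul 2028: $1,690 + $7,750 + $4,070 + $29,030 + $15,860 = $58,400 (under)
Apr 2028–Aug 2028: $7,750 + $4,070 + $29,030 + $15,860 + $22,100 = $78,810 (under)
May 2028–Sep 2028: $4,070 + $29,030 + $15,860 + $22,100 + $5,000 = $76,060 (under)
Jun 2028–Oct 2028: $29,030 + $15,860 + $22,100 + $5,000 + $41,400 = $113,390 (over)
Jul 2028–Nov 2028: $15,860 + $22,100 + $5,000 + $41,400 + $12,320 = $96,680 (under)
1 window exceeds the threshold.

1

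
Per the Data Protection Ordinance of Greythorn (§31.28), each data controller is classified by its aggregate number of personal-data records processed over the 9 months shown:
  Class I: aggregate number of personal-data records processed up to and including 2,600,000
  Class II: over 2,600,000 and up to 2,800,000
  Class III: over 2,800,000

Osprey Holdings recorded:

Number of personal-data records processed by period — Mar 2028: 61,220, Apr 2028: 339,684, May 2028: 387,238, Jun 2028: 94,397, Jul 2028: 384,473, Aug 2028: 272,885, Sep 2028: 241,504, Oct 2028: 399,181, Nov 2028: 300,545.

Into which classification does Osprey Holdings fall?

Aggregate number of personal-data records processed: 61,220 + 339,684 + 387,238 + 94,397 + 384,473 + 272,885 + 241,504 + 399,181 + 300,545 = 2,481,127.
2,481,127 ≤ 2,600,000, so Class I applies.

Class I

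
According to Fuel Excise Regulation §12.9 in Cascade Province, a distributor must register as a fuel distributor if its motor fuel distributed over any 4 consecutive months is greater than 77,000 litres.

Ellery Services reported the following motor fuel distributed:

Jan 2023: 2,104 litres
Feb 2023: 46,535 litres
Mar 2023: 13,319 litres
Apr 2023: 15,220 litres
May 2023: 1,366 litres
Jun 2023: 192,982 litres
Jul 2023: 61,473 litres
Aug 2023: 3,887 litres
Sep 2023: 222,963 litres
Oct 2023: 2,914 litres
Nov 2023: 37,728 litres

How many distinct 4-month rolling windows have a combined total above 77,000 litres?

7

Jan 2023–Apr 2023: 2,104 litres + 46,535 litres + 13,319 litres + 15,220 litres = 77,178 litres (over)
Feb 2023–May 2023: 46,535 litres + 13,319 litres + 15,220 litres + 1,366 litres = 76,440 litres (under)
Mar 2023–Jun 2023: 13,319 litres + 15,220 litres + 1,366 litres + 192,982 litres = 222,887 litres (over)
Apr 2023–Jul 2023: 15,220 litres + 1,366 litres + 192,982 litres + 61,473 litres = 271,041 litres (over)
May 2023–Aug 2023: 1,366 litres + 192,982 litres + 61,473 litres + 3,887 litres = 259,708 litres (over)
Jun 2023–Sep 2023: 192,982 litres + 61,473 litres + 3,887 litres + 222,963 litres = 481,305 litres (over)
Jul 2023–Oct 2023: 61,473 litres + 3,887 litres + 222,963 litres + 2,914 litres = 291,237 litres (over)
Aug 2023–Nov 2023: 3,887 litres + 222,963 litres + 2,914 litres + 37,728 litres = 267,492 litres (over)
7 windows exceed the threshold.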